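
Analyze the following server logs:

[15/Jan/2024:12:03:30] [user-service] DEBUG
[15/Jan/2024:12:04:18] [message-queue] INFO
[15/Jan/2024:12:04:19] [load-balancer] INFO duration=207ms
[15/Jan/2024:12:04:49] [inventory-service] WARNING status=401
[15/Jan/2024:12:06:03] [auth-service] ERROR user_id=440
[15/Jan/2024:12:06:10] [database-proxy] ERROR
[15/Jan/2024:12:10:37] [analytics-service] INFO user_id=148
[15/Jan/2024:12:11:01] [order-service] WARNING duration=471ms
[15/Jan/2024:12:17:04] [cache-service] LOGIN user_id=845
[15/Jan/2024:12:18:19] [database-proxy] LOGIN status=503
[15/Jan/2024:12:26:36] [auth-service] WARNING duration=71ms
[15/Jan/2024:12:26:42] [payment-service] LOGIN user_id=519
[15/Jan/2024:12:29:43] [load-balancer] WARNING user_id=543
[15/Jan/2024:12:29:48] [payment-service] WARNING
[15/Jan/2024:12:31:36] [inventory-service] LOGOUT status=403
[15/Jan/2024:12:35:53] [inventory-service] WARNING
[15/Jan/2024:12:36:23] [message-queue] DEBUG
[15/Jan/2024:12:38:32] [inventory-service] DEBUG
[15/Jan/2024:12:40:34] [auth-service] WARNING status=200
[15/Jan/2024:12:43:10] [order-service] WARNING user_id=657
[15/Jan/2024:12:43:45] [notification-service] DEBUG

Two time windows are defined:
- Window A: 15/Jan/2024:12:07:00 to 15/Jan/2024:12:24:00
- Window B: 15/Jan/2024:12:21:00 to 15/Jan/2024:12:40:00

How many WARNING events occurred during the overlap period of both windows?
0

To find overlap events:

1. Window A: 15/Jan/2024:12:07:00 to 15/Jan/2024:12:24:00
2. Window B: 15/Jan/2024:12:21:00 to 15/Jan/2024:12:40:00
3. Overlap period: 15/Jan/2024:12:21:00 to 15/Jan/2024:12:24:00
4. Count WARNING events in overlap: 0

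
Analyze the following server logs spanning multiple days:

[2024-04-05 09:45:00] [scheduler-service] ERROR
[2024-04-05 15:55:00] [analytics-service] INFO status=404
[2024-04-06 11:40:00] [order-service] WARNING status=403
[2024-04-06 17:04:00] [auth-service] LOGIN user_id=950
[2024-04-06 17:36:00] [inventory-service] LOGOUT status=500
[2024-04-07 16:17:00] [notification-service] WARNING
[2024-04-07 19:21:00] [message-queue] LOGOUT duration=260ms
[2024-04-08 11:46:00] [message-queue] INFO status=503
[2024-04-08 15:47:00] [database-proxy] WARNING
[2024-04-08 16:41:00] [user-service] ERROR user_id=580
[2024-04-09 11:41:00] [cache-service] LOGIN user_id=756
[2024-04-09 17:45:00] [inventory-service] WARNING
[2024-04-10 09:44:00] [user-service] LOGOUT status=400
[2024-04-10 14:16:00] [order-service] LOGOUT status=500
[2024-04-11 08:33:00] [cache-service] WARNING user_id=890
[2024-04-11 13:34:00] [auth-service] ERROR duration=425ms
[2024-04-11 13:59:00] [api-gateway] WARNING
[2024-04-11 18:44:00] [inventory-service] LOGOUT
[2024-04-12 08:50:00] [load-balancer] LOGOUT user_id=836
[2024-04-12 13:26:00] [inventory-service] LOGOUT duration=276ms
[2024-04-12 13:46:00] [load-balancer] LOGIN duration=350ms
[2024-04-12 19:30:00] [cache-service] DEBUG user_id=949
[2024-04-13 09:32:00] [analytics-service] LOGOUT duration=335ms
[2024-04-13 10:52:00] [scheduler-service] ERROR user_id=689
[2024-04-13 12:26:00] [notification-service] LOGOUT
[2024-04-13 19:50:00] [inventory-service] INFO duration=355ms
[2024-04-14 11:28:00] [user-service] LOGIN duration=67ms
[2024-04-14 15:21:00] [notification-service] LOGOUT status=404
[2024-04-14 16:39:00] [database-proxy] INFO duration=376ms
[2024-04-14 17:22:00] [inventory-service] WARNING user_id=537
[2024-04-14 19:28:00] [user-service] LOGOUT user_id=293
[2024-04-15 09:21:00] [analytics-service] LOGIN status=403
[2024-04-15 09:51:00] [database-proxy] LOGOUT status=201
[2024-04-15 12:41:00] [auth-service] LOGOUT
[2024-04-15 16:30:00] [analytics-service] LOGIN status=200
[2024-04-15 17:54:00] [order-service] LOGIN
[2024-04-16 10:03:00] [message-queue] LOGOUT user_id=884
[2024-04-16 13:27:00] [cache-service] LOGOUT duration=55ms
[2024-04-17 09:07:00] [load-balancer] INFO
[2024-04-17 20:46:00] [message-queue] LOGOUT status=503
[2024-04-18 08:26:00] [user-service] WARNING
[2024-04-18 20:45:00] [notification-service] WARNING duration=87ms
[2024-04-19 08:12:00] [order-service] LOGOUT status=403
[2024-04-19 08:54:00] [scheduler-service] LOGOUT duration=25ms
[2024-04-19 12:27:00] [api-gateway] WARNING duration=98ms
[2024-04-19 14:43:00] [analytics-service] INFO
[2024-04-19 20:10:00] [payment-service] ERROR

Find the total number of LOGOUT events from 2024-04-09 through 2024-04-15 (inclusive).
11

To filter by date range:

1. Date range: 2024-04-09 through 2024-04-15, both dates inclusive
2. Filter for LOGOUT events whose date falls in this range
3. Count matching events: 11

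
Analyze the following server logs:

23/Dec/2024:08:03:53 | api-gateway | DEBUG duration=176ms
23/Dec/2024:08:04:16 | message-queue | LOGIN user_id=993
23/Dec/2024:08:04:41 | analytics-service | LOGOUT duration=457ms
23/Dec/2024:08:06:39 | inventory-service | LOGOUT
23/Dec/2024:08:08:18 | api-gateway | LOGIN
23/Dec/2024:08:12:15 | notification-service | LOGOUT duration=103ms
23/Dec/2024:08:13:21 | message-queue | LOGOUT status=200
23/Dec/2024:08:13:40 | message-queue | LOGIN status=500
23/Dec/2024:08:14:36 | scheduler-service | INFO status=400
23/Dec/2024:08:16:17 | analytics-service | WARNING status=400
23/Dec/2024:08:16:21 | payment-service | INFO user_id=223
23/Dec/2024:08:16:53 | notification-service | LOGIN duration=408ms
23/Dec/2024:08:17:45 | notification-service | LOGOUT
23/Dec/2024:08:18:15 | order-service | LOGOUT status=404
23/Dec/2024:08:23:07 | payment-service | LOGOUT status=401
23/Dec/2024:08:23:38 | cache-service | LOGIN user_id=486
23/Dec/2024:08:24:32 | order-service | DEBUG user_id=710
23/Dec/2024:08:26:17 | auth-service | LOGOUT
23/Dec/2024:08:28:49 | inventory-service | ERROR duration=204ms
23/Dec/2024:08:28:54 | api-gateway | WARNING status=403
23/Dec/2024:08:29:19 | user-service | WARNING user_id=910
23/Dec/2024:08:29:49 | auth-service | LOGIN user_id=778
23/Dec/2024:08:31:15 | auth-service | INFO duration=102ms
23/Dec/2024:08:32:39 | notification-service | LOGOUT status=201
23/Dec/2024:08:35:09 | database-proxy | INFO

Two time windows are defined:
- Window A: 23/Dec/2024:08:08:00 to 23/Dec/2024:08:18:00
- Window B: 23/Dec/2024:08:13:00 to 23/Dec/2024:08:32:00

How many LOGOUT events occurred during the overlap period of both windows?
2

To find overlap events:

1. Window A: 23/Dec/2024:08:08:00 to 23/Dec/2024:08:18:00
2. Window B: 23/Dec/2024:08:13:00 to 23/Dec/2024:08:32:00
3. Overlap period: 23/Dec/2024:08:13:00 to 23/Dec/2024:08:18:00
4. Count LOGOUT events in overlap: 2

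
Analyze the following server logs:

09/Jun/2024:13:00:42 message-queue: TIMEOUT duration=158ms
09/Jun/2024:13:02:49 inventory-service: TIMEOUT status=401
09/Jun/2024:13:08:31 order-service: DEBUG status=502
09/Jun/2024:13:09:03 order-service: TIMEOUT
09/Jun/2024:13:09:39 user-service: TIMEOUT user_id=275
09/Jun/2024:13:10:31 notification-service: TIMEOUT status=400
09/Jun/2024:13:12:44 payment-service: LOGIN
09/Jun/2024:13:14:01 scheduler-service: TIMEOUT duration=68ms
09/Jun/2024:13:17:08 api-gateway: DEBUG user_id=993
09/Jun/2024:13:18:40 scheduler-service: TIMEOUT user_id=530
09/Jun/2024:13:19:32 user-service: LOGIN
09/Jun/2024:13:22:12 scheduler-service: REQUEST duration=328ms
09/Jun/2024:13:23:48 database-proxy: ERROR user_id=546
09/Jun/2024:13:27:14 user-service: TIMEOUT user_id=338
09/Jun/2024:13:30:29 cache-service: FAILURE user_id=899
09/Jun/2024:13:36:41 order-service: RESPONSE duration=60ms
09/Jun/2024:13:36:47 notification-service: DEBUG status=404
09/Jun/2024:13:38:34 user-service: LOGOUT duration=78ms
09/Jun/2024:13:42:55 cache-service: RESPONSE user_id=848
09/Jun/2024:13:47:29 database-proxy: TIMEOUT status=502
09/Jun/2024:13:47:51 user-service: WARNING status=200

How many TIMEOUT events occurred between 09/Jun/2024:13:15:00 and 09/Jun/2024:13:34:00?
2

To count events in the time window:

1. Window boundaries: 09/Jun/2024:13:15:00 to 09/Jun/2024:13:34:00
2. Filter for TIMEOUT events within this window
3. Count matching events: 2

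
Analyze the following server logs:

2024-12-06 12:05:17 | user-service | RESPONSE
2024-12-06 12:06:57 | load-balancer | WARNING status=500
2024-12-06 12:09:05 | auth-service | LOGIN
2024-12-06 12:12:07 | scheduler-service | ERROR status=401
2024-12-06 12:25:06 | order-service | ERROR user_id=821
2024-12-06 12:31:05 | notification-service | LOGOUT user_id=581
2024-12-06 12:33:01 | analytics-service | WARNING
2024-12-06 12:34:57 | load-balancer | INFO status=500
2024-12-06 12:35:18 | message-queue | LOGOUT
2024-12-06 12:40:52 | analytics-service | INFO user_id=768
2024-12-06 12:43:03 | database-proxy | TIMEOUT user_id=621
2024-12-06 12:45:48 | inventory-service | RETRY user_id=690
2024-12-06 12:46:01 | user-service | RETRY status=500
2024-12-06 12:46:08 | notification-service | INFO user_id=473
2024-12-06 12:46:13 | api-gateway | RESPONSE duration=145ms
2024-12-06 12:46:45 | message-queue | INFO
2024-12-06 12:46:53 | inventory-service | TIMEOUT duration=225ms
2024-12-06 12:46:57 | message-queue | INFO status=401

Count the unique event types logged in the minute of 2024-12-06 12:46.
4

To count unique event types:

1. Filter events in the minute starting at 2024-12-06 12:46
2. Extract event types from matching entries
3. Count unique types: 4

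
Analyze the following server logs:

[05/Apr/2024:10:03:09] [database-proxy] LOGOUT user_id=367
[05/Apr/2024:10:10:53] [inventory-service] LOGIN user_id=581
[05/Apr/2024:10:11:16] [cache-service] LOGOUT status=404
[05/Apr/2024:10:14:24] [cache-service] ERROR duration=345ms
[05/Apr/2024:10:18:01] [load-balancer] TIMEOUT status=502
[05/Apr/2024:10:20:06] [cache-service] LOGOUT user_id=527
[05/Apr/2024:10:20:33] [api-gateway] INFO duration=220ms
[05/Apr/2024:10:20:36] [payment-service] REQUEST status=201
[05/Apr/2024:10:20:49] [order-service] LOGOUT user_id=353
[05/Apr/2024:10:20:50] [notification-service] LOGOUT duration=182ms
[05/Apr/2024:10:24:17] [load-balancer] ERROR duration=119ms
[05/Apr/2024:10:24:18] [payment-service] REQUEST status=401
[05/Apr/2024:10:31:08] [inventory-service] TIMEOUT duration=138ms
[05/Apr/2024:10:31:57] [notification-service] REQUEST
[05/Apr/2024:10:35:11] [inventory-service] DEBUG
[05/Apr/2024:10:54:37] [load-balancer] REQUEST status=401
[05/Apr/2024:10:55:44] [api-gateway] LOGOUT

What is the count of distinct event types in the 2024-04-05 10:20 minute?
3

To count unique event types:

1. Filter events in the minute starting at 2024-04-05 10:20
2. Extract event types from matching entries
3. Count unique types: 3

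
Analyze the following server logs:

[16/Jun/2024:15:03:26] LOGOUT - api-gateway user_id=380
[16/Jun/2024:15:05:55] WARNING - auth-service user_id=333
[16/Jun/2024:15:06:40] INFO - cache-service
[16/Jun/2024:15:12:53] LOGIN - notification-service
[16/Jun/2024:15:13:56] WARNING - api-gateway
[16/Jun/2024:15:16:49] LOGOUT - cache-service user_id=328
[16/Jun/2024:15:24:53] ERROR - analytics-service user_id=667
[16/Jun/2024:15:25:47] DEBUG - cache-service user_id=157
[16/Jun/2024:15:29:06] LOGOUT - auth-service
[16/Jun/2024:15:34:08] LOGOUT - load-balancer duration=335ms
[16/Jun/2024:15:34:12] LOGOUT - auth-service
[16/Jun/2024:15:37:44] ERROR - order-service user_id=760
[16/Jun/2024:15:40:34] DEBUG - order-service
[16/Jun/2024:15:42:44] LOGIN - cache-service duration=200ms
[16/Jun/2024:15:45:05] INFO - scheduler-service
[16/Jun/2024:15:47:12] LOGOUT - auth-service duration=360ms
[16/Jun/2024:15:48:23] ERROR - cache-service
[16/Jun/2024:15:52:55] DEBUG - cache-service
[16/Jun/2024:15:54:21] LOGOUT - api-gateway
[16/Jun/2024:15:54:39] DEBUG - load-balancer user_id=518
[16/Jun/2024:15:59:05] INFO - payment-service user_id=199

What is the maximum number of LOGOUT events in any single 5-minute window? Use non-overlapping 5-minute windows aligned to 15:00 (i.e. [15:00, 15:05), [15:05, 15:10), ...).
2

To find the burst window:

1. Divide the log period into non-overlapping 5-minute windows starting at 15:00
2. Count LOGOUT events in each window
3. Find the window with maximum count
4. Maximum events in a window: 2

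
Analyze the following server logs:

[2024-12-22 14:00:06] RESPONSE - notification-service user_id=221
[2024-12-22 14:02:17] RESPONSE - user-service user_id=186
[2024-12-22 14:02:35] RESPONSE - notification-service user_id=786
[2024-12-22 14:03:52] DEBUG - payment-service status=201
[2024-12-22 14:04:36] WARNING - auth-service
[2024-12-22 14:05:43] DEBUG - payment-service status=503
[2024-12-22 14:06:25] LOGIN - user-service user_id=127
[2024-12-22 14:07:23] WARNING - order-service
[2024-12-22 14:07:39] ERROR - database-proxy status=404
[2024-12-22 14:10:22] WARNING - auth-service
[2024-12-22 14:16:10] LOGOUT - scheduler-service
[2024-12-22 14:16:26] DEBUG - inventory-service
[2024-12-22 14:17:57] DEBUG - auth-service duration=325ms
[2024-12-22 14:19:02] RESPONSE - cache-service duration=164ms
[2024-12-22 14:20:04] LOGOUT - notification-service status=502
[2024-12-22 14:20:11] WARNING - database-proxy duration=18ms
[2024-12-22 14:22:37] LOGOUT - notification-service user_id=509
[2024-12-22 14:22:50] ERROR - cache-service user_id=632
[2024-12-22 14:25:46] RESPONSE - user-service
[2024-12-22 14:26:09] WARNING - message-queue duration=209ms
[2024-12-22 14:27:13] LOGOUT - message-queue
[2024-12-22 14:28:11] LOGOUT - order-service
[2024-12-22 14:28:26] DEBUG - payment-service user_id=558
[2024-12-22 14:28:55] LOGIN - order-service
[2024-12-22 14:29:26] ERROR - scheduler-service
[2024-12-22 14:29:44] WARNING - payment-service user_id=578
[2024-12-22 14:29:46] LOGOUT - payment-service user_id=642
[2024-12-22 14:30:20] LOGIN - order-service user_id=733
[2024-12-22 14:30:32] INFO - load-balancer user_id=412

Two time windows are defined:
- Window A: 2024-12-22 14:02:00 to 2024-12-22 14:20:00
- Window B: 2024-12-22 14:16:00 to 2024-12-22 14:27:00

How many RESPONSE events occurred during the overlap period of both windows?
1

To find overlap events:

1. Window A: 2024-12-22 14:02:00 to 2024-12-22 14:20:00
2. Window B: 2024-12-22 14:16:00 to 2024-12-22 14:27:00
3. Overlap period: 2024-12-22 14:16:00 to 2024-12-22 14:20:00
4. Count RESPONSE events in overlap: 1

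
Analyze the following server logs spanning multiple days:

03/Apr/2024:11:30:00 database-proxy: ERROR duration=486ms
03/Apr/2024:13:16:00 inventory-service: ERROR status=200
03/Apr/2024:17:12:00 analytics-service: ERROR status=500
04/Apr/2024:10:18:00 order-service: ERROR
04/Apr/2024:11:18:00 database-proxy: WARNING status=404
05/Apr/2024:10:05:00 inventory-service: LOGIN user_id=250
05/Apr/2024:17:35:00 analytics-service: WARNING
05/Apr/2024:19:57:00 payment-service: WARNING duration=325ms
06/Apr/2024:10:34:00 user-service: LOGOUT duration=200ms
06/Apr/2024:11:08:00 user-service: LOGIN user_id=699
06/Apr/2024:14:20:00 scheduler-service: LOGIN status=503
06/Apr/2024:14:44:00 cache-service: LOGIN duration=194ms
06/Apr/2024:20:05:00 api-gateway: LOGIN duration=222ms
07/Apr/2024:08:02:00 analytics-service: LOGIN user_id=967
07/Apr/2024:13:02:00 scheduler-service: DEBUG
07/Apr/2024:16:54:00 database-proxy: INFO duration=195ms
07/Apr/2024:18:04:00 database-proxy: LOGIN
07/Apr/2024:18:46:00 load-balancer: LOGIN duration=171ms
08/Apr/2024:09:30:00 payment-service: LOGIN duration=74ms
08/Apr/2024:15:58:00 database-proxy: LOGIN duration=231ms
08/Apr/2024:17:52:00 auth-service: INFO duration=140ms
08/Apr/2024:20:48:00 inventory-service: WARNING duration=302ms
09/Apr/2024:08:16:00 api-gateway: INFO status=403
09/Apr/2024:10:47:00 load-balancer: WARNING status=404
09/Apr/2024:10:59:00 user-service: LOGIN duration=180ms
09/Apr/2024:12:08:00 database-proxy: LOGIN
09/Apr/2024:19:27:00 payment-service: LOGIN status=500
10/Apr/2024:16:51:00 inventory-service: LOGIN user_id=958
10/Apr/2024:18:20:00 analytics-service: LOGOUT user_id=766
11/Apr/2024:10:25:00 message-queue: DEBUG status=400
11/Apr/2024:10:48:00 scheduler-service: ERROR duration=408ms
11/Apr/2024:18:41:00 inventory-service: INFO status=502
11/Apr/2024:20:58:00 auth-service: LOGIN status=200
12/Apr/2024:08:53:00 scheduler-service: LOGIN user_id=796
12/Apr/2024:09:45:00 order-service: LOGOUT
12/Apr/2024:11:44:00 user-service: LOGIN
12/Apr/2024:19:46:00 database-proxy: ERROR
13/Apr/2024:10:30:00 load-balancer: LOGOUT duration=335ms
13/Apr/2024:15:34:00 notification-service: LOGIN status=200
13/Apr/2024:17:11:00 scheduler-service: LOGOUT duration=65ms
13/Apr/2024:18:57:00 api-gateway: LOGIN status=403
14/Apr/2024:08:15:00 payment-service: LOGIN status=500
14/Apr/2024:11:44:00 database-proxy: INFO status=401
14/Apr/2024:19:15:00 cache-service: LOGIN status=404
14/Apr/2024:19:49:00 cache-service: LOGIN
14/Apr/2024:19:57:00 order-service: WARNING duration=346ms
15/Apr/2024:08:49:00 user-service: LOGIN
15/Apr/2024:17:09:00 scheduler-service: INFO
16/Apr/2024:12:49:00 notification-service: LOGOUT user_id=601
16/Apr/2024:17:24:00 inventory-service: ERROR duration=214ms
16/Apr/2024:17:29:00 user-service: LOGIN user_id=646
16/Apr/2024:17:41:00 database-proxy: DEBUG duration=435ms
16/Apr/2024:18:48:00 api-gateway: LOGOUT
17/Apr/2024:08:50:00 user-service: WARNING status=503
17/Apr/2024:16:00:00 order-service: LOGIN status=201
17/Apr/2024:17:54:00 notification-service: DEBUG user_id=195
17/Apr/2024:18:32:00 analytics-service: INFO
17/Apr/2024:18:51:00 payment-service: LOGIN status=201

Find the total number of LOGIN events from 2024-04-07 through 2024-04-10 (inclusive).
9

To filter by date range:

1. Date range: 2024-04-07 through 2024-04-10, both dates inclusive
2. Filter for LOGIN events whose date falls in this range
3. Count matching events: 9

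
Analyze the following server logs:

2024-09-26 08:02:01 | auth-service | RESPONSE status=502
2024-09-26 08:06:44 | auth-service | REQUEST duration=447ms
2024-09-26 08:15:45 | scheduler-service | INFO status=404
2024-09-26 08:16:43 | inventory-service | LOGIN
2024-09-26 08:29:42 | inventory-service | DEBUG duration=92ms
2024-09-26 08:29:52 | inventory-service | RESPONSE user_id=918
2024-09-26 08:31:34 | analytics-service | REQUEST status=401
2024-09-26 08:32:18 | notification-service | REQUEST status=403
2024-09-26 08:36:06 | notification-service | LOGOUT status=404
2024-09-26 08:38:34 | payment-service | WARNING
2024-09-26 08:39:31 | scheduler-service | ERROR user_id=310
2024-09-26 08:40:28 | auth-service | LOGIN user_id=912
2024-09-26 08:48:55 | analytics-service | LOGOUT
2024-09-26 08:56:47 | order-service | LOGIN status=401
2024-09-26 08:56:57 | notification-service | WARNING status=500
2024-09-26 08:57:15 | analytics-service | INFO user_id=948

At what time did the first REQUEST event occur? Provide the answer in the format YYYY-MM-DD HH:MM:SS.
2024-09-26 08:06:44

To find the first event:

1. Filter for all REQUEST events
2. Sort by timestamp
3. Select the first one
4. Timestamp: 2024-09-26 08:06:44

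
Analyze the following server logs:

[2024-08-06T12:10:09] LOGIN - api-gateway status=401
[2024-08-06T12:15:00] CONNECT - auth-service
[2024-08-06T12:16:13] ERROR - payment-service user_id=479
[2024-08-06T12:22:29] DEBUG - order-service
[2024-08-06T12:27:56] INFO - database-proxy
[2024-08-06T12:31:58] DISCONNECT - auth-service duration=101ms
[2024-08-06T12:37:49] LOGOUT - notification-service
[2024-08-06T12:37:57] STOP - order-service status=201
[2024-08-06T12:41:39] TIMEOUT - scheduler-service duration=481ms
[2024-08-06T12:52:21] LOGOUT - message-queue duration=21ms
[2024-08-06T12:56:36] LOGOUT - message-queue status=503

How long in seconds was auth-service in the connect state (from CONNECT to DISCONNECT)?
1018

To calculate state duration:

1. Find CONNECT event for auth-service: 2024-08-06T12:15:00
2. Find DISCONNECT event for auth-service: 2024-08-06T12:31:58
3. Calculate duration: 2024-08-06T12:31:58 - 2024-08-06T12:15:00 = 1018 seconds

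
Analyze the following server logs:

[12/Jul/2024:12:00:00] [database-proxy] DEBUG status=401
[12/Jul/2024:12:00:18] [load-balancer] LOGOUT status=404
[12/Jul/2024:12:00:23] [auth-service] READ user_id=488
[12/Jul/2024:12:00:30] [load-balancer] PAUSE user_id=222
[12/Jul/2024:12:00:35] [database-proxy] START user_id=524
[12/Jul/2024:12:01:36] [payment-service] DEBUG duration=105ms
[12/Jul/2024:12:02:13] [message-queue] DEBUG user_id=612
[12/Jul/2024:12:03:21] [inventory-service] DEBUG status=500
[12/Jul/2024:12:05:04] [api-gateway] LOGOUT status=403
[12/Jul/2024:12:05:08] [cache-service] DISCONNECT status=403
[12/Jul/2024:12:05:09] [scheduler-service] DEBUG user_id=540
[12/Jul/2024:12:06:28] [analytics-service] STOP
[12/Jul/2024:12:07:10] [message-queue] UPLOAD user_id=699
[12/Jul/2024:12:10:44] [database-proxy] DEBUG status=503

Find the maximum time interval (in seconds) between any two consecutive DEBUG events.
335

To find the longest gap:

1. Extract all DEBUG events in chronological order
2. Calculate time differences between consecutive events
3. Find the maximum difference
4. Longest gap: 335 seconds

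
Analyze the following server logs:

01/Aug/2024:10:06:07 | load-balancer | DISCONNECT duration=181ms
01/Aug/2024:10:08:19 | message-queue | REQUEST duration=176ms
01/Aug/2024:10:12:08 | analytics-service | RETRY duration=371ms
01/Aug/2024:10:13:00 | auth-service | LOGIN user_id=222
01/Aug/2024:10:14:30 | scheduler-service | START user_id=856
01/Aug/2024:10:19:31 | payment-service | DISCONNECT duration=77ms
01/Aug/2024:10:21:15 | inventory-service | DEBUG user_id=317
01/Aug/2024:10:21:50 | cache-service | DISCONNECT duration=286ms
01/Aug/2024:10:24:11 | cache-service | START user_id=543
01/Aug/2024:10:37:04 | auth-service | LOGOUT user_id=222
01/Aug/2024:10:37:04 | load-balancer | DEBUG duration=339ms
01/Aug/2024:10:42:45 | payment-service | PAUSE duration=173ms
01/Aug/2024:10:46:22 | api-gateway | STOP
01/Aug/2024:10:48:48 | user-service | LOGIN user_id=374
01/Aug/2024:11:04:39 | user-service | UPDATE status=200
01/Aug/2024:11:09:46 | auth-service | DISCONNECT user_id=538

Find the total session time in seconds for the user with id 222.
1444

To calculate session duration:

1. Find LOGIN event for user_id=222: 01/Aug/2024:10:13:00
2. Find LOGOUT event for user_id=222: 01/Aug/2024:10:37:04
3. Session duration: 01/Aug/2024:10:37:04 - 01/Aug/2024:10:13:00 = 1444 seconds (24 minutes)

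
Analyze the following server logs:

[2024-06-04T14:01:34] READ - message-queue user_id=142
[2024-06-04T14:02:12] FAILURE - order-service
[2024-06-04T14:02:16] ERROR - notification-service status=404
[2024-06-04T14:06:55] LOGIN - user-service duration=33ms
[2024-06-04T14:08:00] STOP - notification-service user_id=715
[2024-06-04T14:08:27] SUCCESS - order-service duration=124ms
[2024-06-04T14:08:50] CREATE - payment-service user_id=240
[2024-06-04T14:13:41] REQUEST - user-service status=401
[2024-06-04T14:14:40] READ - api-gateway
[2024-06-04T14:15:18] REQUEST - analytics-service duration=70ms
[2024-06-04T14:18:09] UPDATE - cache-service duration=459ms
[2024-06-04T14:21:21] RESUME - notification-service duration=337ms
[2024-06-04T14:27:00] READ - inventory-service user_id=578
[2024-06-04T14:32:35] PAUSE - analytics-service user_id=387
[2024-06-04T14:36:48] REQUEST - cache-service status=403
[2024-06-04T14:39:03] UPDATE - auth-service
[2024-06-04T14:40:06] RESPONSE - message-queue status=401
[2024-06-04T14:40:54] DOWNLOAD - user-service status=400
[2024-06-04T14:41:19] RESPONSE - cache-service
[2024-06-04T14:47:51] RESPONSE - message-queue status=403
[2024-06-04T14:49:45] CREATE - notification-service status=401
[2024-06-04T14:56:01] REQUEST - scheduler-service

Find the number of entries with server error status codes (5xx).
0

To find matching entries:

1. Pattern to match: server error status codes (5xx)
2. Scan each log entry for the pattern
3. Count matches: 0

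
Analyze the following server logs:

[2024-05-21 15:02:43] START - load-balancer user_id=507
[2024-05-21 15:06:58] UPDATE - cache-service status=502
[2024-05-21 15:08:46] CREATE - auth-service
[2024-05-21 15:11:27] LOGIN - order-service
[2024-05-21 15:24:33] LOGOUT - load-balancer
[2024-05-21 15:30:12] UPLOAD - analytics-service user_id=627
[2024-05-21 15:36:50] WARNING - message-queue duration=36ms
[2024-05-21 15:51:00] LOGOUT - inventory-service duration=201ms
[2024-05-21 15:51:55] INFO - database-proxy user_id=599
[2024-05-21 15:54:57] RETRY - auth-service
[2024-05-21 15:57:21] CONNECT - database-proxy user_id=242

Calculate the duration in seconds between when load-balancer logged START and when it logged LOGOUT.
1310

To find the time between events:

1. Locate the first START event for load-balancer: 2024-05-21 15:02:43
2. Locate the first LOGOUT event for load-balancer: 2024-05-21 15:24:33
3. Calculate the difference: 2024-05-21 15:24:33 - 2024-05-21 15:02:43 = 1310 seconds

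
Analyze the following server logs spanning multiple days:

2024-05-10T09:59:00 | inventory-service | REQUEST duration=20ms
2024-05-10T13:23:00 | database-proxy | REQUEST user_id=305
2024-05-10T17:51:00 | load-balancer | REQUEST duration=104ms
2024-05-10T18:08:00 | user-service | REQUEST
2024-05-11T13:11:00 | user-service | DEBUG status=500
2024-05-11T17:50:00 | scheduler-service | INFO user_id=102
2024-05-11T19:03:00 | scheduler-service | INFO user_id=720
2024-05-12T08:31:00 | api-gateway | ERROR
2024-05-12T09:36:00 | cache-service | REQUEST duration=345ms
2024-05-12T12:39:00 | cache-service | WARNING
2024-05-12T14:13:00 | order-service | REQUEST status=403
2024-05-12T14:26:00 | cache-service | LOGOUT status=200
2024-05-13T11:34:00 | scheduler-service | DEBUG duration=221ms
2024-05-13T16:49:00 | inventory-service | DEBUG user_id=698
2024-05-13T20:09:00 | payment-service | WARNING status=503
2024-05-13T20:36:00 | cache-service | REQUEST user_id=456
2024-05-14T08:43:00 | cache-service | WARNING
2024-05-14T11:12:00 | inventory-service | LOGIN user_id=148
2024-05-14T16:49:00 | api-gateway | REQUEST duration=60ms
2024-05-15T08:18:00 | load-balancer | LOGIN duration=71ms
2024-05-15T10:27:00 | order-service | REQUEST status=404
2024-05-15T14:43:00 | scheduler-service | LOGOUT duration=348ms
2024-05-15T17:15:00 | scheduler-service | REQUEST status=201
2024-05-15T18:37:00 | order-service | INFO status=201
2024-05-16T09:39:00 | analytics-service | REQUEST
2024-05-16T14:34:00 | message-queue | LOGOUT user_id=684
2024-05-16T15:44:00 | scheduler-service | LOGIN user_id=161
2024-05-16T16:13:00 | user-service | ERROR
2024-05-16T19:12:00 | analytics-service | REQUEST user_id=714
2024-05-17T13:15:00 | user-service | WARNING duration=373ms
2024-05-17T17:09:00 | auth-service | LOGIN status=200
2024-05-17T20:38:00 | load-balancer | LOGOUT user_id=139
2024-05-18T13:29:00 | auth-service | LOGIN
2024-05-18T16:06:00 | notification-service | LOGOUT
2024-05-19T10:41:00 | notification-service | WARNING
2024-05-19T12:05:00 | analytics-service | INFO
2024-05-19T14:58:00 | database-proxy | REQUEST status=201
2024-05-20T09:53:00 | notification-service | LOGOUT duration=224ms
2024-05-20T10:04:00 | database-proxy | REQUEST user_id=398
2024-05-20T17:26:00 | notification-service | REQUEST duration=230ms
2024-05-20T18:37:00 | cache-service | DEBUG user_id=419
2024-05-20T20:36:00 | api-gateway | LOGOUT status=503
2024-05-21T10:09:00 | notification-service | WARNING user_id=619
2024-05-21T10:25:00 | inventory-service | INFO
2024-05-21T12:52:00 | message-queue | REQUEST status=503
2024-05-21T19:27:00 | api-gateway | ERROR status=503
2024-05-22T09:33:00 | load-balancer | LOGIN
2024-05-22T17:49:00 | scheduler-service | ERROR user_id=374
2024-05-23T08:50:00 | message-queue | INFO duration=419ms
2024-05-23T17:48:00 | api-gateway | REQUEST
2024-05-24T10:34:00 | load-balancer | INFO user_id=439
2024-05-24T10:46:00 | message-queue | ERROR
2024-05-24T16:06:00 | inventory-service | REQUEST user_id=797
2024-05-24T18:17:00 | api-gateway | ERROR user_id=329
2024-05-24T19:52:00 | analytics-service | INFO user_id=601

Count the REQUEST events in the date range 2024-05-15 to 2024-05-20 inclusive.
7

To filter by date range:

1. Date range: 2024-05-15 through 2024-05-20, both dates inclusive
2. Filter for REQUEST events whose date falls in this range
3. Count matching events: 7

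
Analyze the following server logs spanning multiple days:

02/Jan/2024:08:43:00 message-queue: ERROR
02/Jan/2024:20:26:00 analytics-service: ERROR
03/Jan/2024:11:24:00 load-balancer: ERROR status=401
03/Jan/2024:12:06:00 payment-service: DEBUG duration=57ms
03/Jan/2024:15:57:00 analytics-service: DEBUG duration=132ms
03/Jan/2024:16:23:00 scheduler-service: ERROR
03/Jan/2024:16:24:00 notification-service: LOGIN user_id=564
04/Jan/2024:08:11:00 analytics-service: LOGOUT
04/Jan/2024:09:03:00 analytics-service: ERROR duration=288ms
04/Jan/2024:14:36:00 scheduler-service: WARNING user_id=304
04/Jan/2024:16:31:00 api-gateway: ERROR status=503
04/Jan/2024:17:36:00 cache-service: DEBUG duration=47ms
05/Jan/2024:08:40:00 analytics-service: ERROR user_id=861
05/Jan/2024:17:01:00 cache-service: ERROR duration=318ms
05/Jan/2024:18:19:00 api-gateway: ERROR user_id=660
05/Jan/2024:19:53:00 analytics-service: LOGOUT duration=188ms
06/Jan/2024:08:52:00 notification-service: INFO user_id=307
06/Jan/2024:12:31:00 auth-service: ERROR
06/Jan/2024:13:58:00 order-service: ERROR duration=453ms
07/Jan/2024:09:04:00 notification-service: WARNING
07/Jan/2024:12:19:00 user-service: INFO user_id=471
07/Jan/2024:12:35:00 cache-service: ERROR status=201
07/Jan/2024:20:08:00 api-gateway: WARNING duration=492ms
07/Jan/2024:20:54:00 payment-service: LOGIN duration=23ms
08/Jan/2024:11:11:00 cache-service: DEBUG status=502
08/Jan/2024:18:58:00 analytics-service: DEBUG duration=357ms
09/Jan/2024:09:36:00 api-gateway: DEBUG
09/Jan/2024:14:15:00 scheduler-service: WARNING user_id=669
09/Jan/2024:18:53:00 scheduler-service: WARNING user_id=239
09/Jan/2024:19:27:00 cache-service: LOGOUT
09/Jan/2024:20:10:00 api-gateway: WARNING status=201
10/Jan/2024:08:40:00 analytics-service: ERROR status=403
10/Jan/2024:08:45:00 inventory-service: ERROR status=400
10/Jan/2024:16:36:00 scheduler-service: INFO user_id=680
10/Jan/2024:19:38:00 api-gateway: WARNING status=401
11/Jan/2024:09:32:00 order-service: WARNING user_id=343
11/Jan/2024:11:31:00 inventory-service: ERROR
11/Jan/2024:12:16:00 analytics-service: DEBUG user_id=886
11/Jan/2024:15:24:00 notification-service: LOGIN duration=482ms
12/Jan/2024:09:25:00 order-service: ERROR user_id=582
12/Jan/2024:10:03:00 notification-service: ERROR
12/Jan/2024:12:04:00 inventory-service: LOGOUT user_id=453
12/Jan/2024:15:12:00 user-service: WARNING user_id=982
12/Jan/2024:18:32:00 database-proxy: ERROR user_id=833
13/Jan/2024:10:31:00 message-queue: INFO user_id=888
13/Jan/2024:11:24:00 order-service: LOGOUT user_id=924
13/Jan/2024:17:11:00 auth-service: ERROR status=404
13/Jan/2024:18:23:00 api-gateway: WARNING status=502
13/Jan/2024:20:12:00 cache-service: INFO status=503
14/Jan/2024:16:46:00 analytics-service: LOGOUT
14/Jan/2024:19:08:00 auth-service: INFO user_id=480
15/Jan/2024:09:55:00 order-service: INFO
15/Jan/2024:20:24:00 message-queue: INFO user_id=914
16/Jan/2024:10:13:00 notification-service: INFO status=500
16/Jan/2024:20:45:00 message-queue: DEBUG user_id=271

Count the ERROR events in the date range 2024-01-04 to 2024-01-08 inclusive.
8

To filter by date range:

1. Date range: 2024-01-04 through 2024-01-08, both dates inclusive
2. Filter for ERROR events whose date falls in this range
3. Count matching events: 8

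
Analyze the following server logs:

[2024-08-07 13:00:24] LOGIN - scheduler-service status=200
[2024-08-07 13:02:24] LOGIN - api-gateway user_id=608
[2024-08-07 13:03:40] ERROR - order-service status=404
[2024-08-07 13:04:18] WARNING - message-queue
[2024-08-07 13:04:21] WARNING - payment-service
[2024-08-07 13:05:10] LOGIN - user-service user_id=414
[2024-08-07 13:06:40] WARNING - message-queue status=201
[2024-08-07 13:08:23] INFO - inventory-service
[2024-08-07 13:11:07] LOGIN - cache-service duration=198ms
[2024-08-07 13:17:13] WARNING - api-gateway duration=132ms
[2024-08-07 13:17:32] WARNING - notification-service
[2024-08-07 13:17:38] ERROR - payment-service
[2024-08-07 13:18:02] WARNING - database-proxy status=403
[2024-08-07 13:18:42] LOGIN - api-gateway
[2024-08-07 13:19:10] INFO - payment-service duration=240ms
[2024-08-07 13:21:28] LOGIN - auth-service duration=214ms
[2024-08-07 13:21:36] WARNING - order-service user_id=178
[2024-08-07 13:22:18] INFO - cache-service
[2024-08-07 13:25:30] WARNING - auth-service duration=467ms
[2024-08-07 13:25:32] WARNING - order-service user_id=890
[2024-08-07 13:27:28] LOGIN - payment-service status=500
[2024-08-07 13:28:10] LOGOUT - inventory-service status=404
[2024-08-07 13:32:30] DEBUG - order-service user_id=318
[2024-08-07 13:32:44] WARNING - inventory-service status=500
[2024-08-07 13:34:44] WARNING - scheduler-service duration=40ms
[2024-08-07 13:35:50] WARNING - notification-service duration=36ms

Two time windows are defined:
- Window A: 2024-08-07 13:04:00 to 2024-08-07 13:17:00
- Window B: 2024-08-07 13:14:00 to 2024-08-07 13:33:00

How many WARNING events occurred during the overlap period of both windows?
0

To find overlap events:

1. Window A: 2024-08-07 13:04:00 to 2024-08-07 13:17:00
2. Window B: 2024-08-07 13:14:00 to 2024-08-07 13:33:00
3. Overlap period: 2024-08-07 13:14:00 to 2024-08-07 13:17:00
4. Count WARNING events in overlap: 0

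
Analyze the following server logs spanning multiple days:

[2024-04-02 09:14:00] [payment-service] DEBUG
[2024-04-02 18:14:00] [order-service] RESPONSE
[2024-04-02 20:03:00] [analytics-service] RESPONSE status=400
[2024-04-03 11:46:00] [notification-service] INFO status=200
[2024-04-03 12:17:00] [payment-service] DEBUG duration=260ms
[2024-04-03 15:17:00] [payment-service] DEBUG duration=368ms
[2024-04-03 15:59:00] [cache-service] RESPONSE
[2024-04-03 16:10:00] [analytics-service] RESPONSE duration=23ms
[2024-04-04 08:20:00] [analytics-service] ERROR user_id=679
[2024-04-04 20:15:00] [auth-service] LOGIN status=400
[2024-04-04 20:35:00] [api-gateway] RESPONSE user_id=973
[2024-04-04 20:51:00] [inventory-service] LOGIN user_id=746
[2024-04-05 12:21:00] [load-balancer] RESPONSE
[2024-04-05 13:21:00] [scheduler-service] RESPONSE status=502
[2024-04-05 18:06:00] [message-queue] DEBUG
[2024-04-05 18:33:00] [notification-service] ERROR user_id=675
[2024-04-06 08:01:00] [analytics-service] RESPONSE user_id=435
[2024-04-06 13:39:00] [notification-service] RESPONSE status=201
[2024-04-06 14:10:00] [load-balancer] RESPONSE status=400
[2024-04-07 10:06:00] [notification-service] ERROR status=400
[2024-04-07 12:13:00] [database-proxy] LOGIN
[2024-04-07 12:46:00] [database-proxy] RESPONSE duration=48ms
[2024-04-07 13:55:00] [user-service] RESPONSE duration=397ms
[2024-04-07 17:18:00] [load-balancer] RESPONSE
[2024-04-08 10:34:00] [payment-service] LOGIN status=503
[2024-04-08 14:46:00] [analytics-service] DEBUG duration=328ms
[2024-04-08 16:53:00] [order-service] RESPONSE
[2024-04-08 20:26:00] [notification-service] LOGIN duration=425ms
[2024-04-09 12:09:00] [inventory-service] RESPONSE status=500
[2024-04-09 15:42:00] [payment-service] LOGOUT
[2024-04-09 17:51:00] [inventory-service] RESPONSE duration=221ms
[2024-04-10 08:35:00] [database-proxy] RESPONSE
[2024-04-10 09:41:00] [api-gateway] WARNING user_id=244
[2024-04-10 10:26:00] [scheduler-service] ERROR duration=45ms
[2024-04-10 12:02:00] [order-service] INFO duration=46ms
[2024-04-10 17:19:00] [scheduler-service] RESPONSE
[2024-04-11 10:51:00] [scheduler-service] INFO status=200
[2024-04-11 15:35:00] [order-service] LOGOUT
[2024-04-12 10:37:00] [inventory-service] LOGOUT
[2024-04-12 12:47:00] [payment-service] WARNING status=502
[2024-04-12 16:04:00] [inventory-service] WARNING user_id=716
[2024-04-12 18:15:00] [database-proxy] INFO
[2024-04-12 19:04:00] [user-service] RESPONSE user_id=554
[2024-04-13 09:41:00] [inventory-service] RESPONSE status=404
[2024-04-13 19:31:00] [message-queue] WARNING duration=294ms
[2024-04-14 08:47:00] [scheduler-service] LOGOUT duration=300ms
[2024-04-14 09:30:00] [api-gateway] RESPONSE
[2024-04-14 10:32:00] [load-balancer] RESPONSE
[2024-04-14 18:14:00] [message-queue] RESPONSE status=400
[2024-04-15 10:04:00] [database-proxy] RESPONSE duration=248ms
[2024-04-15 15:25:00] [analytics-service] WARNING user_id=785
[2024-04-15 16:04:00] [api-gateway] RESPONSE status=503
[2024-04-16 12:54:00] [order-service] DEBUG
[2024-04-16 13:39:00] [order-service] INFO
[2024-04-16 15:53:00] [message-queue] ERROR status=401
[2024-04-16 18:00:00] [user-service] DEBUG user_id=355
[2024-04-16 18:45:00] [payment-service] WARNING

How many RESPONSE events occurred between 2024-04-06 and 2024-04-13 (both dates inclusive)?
13

To filter by date range:

1. Date range: 2024-04-06 through 2024-04-13, both dates inclusive
2. Filter for RESPONSE events whose date falls in this range
3. Count matching events: 13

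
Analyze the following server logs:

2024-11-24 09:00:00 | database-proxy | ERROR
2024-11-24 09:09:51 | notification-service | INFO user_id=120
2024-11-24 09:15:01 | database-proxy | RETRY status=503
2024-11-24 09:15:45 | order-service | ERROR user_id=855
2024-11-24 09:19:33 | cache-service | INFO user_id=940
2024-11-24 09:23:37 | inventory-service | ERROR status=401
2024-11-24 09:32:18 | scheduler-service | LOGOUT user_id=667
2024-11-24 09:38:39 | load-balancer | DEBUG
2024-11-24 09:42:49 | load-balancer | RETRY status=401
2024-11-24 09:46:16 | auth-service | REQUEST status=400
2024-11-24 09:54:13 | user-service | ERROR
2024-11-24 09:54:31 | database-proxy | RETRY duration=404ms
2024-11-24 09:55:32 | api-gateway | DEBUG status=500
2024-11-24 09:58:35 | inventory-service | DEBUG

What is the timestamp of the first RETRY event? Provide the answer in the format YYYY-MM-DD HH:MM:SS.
2024-11-24 09:15:01

To find the first event:

1. Filter for all RETRY events
2. Sort by timestamp
3. Select the first one
4. Timestamp: 2024-11-24 09:15:01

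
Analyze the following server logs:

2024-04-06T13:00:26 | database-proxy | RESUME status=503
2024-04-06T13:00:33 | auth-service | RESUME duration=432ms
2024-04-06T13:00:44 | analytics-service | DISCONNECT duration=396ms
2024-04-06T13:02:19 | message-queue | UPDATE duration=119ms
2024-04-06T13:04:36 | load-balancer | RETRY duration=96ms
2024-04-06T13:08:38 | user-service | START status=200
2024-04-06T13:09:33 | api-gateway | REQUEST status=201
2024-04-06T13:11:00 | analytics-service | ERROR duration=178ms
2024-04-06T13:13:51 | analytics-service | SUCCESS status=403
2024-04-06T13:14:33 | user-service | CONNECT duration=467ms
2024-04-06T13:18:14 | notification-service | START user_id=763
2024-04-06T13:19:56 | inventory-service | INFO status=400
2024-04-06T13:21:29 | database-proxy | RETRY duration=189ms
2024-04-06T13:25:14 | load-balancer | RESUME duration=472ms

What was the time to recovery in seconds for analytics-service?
171

To calculate recovery time:

1. Find ERROR event for analytics-service: 2024-04-06T13:11:00
2. Find next SUCCESS event for analytics-service: 2024-04-06T13:13:51
3. Recovery time: 2024-04-06T13:13:51 - 2024-04-06T13:11:00 = 171 seconds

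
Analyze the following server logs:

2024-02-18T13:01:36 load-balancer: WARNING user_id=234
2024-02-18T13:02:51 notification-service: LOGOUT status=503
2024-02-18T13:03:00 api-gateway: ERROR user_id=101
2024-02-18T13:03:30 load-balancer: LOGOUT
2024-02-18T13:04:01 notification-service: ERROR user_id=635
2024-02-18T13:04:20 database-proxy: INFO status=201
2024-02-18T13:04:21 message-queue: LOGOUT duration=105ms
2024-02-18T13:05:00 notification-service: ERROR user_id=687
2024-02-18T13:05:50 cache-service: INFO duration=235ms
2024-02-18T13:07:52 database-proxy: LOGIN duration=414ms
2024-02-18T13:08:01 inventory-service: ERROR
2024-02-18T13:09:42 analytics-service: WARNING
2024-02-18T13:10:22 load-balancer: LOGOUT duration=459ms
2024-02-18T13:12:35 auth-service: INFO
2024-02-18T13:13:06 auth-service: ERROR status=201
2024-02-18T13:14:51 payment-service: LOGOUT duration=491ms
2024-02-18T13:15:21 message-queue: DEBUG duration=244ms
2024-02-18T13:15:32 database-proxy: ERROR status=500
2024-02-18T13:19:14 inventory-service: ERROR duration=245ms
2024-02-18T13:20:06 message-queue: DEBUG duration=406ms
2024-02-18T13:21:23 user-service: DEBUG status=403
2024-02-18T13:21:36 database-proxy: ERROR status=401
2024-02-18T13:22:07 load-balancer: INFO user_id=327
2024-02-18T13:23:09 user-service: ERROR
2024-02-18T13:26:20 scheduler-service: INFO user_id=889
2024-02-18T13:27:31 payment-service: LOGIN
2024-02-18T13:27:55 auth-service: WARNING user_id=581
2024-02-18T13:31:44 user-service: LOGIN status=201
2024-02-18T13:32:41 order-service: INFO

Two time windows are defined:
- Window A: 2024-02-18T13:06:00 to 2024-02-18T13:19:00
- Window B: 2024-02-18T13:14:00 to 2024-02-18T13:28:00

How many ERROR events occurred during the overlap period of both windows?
1

To find overlap events:

1. Window A: 2024-02-18T13:06:00 to 2024-02-18T13:19:00
2. Window B: 2024-02-18T13:14:00 to 2024-02-18T13:28:00
3. Overlap period: 2024-02-18T13:14:00 to 2024-02-18T13:19:00
4. Count ERROR events in overlap: 1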